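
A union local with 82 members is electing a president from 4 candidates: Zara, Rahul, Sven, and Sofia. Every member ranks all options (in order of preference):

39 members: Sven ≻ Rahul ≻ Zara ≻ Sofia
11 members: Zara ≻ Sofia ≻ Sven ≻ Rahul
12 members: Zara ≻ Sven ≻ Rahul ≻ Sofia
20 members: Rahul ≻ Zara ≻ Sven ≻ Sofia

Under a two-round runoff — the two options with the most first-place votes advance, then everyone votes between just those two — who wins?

Zara

Round 1 first-place votes: Zara 23, Rahul 20, Sven 39, Sofia 0.
Sven and Zara advance.
Runoff: Sven is preferred to Zara by 39 voters; Zara by 43.
Zara wins the runoff.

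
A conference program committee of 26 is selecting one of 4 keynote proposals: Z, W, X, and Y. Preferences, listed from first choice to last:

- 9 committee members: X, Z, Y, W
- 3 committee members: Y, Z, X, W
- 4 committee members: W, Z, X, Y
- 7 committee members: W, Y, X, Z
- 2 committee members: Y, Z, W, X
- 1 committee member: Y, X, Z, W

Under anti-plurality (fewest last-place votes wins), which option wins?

Last-place votes: Z 7, W 13, X 2, Y 4.
X is ranked last by the fewest voters, so X wins.

X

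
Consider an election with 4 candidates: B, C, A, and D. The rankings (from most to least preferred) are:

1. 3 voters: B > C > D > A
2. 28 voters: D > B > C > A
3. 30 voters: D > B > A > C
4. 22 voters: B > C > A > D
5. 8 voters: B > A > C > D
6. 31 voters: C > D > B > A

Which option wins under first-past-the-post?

First-place votes: B 33, C 31, A 0, D 58.
D has the most first-place votes.

D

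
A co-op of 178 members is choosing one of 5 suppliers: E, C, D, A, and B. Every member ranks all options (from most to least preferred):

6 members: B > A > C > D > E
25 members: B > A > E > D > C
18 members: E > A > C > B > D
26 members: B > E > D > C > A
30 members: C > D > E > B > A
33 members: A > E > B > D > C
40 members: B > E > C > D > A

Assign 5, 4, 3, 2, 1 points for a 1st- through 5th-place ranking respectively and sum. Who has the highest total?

B

E: 6·1 + 25·3 + 18·5 + 26·4 + 30·3 + 33·4 + 40·4 = 657
C: 6·3 + 25·1 + 18·3 + 26·2 + 30·5 + 33·1 + 40·3 = 452
D: 6·2 + 25·2 + 18·1 + 26·3 + 30·4 + 33·2 + 40·2 = 424
A: 6·4 + 25·4 + 18·4 + 26·1 + 30·1 + 33·5 + 40·1 = 457
B: 6·5 + 25·5 + 18·2 + 26·5 + 30·2 + 33·3 + 40·5 = 680
B has the highest Borda score (680).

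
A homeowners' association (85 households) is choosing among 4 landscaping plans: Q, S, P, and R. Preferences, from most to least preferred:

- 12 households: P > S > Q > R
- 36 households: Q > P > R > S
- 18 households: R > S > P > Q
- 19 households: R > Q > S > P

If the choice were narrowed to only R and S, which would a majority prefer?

R

Voters preferring R to S: 73; preferring S to R: 12.
R wins the head-to-head.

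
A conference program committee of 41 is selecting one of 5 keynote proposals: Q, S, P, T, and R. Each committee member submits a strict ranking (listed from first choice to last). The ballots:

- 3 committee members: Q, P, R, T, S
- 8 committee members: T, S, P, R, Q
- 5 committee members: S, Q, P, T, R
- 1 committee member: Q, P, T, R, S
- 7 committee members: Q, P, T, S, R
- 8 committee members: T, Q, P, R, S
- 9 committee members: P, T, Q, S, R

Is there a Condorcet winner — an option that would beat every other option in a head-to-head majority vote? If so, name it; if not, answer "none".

Checking pairwise contests:
T beats Q 25–16.
Q beats S 28–13.
Q beats P 24–17.
P beats T 25–16.
Q beats R 33–8.
Every option loses at least one head-to-head, so there is no Condorcet winner.

none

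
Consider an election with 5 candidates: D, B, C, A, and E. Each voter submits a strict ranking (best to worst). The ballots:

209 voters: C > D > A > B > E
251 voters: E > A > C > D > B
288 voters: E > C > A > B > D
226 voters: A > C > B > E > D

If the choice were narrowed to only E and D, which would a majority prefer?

E

Voters preferring E to D: 765; preferring D to E: 209.
E wins the head-to-head.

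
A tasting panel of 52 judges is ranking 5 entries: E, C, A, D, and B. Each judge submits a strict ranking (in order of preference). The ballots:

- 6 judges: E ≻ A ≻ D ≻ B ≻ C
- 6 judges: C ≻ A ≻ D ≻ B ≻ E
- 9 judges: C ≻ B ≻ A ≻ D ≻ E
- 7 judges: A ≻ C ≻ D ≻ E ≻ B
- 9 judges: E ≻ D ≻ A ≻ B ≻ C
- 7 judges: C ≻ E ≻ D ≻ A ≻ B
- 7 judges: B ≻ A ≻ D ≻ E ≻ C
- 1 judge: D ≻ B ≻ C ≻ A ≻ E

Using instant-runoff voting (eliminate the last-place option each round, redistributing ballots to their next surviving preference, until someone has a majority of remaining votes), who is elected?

C

Round 1: E 15, C 22, A 7, D 1, B 7. Eliminate D.
Round 2: E 15, C 22, A 7, B 8. Eliminate A.
Round 3: E 15, C 29, B 8. C has a majority.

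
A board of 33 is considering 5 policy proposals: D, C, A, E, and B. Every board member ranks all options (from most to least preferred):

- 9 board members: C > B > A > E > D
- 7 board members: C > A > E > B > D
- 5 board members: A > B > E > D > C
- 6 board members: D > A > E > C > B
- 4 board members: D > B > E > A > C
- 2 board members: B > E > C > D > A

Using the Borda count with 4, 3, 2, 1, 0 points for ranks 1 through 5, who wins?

D: 9·0 + 7·0 + 5·1 + 6·4 + 4·4 + 2·1 = 47
C: 9·4 + 7·4 + 5·0 + 6·1 + 4·0 + 2·2 = 74
A: 9·2 + 7·3 + 5·4 + 6·3 + 4·1 + 2·0 = 81
E: 9·1 + 7·2 + 5·2 + 6·2 + 4·2 + 2·3 = 59
B: 9·3 + 7·1 + 5·3 + 6·0 + 4·3 + 2·4 = 69
A has the highest Borda score (81).

A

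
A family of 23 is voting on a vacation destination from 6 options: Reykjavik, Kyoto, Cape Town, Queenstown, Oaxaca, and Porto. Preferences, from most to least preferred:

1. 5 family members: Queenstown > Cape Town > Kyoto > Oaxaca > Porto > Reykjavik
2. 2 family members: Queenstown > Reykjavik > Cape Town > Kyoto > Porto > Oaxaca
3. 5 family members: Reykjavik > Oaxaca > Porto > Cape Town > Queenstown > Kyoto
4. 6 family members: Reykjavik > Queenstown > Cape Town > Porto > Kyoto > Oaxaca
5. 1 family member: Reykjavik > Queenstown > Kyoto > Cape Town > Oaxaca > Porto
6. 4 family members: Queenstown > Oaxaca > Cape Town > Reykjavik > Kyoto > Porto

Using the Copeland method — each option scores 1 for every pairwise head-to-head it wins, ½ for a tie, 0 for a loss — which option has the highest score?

Reykjavik: beats Kyoto, Cape Town, Queenstown, Oaxaca, and Porto → score 5.
Kyoto: beats Oaxaca and Porto; loses to Reykjavik, Cape Town, and Queenstown → score 2.
Cape Town: beats Kyoto, Oaxaca, and Porto; loses to Reykjavik and Queenstown → score 3.
Queenstown: beats Kyoto, Cape Town, Oaxaca, and Porto; loses to Reykjavik → score 4.
Oaxaca: beats Porto; loses to Reykjavik, Kyoto, Cape Town, and Queenstown → score 1.
Porto: loses to Reykjavik, Kyoto, Cape Town, Queenstown, and Oaxaca → score 0.
Reykjavik has the best pairwise record.

Reykjavik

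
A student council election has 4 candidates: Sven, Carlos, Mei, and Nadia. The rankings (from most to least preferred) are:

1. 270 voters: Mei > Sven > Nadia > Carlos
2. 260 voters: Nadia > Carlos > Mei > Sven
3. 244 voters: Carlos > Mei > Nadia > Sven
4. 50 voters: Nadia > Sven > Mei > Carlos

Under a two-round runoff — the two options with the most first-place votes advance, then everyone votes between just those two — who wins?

Round 1 first-place votes: Sven 0, Carlos 244, Mei 270, Nadia 310.
Nadia and Mei advance.
Runoff: Nadia is preferred to Mei by 310 voters; Mei by 514.
Mei wins the runoff.

Mei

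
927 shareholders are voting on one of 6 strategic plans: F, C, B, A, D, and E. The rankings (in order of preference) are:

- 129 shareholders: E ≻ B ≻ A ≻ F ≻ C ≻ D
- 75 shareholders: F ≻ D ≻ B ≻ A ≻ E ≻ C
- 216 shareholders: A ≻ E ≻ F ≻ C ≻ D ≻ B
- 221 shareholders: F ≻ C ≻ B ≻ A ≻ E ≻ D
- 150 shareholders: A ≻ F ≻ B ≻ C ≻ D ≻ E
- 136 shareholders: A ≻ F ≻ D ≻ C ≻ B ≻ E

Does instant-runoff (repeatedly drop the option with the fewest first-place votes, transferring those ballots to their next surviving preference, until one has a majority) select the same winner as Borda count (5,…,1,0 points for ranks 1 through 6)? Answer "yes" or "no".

Instant-runoff — R1 F 296, C 0, B 0, A 502, D 0, E 129 (A winner). Winner: A.
Borda — scores: F 3530, C 2017, B 1990, A 3489, D 1074, E 1805. Winner: F.
The two methods disagree.

no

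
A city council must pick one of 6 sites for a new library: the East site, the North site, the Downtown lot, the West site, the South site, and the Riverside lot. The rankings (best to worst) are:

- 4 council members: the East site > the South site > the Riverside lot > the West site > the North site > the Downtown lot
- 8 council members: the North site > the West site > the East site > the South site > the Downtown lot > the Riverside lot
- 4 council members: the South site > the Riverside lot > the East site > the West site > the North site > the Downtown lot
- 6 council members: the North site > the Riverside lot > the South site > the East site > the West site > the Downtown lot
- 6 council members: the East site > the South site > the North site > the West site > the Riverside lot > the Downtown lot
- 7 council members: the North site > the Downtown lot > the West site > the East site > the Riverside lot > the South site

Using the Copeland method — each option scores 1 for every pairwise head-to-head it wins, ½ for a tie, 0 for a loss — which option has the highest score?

the North site

the East site: beats the Downtown lot, the West site, the South site, and the Riverside lot; loses to the North site → score 4.
the North site: beats the East site, the Downtown lot, the West site, the South site, and the Riverside lot → score 5.
the Downtown lot: loses to the East site, the North site, the West site, the South site, and the Riverside lot → score 0.
the West site: beats the Downtown lot and the Riverside lot; loses to the East site, the North site, and the South site → score 2.
the South site: beats the Downtown lot, the West site, and the Riverside lot; loses to the East site and the North site → score 3.
the Riverside lot: beats the Downtown lot; loses to the East site, the North site, the West site, and the South site → score 1.
the North site has the best pairwise record.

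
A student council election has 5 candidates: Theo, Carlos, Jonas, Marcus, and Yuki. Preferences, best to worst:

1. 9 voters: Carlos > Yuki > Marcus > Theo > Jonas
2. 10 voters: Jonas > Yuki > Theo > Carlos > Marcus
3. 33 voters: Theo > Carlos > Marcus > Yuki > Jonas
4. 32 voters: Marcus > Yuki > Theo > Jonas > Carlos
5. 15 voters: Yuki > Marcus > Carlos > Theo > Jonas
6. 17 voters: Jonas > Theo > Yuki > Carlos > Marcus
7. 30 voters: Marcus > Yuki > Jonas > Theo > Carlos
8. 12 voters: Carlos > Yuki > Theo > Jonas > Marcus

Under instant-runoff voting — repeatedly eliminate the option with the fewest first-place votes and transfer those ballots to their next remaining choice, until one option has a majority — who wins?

Round 1: Theo 33, Carlos 21, Jonas 27, Marcus 62, Yuki 15. Eliminate Yuki.
Round 2: Theo 33, Carlos 21, Jonas 27, Marcus 77. Eliminate Carlos.
Round 3: Theo 45, Jonas 27, Marcus 86. Marcus has a majority.

Marcus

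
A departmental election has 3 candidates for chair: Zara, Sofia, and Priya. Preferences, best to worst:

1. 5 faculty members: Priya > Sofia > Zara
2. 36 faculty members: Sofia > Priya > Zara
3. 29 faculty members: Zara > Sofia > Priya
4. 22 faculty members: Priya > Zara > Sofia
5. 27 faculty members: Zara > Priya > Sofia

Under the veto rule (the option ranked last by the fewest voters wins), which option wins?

Last-place votes: Zara 41, Sofia 49, Priya 29.
Priya is ranked last by the fewest voters, so Priya wins.

Priya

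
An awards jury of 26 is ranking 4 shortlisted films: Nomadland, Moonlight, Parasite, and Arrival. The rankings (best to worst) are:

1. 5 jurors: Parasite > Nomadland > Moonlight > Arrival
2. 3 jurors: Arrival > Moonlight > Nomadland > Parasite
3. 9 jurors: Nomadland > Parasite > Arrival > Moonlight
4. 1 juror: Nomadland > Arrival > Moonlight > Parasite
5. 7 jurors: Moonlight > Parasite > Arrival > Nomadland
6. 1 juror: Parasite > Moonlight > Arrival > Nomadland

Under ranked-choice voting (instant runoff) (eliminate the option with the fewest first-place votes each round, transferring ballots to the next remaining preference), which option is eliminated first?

Arrival

Round 1: Nomadland 10, Moonlight 7, Parasite 6, Arrival 3. Eliminate Arrival.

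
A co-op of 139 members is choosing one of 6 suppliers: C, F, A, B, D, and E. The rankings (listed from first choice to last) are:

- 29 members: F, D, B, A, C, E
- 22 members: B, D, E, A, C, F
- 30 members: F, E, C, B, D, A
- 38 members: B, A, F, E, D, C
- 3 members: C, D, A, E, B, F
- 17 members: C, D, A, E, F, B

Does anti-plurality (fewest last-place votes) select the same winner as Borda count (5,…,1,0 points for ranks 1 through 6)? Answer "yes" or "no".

no

Anti-plurality — last-place votes: C 38, F 25, A 30, B 17, D 0, E 29. Winner: D.
Borda — scores: C 241, F 426, A 314, B 450, D 352, E 302. Winner: B.
The two methods disagree.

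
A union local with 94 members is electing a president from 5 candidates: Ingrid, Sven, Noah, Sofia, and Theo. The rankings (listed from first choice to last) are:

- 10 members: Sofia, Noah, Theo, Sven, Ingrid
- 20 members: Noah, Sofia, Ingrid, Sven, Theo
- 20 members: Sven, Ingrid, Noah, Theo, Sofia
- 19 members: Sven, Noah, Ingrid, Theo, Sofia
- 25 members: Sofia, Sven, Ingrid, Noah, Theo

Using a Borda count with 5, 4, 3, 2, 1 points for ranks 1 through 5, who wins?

Ingrid: 10·1 + 20·3 + 20·4 + 19·3 + 25·3 = 282
Sven: 10·2 + 20·2 + 20·5 + 19·5 + 25·4 = 355
Noah: 10·4 + 20·5 + 20·3 + 19·4 + 25·2 = 326
Sofia: 10·5 + 20·4 + 20·1 + 19·1 + 25·5 = 294
Theo: 10·3 + 20·1 + 20·2 + 19·2 + 25·1 = 153
Sven has the highest Borda score (355).

Sven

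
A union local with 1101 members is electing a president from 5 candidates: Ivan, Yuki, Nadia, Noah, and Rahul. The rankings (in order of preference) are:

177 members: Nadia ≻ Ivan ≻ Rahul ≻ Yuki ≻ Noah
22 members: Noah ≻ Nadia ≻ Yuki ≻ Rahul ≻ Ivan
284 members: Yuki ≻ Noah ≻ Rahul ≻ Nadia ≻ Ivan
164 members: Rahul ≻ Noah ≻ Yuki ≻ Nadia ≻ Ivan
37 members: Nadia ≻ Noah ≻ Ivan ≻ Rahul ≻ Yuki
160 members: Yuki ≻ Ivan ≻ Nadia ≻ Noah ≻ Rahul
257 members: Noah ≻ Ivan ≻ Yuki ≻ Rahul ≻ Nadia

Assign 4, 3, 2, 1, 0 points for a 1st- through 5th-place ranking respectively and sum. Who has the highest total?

Ivan: 177·3 + 22·0 + 284·0 + 164·0 + 37·2 + 160·3 + 257·3 = 1856
Yuki: 177·1 + 22·2 + 284·4 + 164·2 + 37·0 + 160·4 + 257·2 = 2839
Nadia: 177·4 + 22·3 + 284·1 + 164·1 + 37·4 + 160·2 + 257·0 = 1690
Noah: 177·0 + 22·4 + 284·3 + 164·3 + 37·3 + 160·1 + 257·4 = 2731
Rahul: 177·2 + 22·1 + 284·2 + 164·4 + 37·1 + 160·0 + 257·1 = 1894
Yuki has the highest Borda score (2839).

Yuki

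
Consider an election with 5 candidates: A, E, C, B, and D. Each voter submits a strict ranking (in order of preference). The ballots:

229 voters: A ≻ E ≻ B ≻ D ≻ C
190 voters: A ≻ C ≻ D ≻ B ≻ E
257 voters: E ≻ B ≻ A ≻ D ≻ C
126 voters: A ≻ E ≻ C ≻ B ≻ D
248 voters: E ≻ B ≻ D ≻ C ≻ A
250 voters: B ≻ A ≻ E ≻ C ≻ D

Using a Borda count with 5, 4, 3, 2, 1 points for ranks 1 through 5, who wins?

E

A: 229·5 + 190·5 + 257·3 + 126·5 + 248·1 + 250·4 = 4744
E: 229·4 + 190·1 + 257·5 + 126·4 + 248·5 + 250·3 = 4885
C: 229·1 + 190·4 + 257·1 + 126·3 + 248·2 + 250·2 = 2620
B: 229·3 + 190·2 + 257·4 + 126·2 + 248·4 + 250·5 = 4589
D: 229·2 + 190·3 + 257·2 + 126·1 + 248·3 + 250·1 = 2662
E has the highest Borda score (4885).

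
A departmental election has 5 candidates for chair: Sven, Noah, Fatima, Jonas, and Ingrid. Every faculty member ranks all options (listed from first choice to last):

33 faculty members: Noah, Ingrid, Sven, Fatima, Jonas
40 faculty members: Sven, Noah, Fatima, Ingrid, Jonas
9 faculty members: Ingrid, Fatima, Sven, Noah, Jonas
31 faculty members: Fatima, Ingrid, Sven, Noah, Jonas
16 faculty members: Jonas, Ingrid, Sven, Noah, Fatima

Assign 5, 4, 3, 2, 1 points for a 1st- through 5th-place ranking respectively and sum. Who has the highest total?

Sven: 33·3 + 40·5 + 9·3 + 31·3 + 16·3 = 467
Noah: 33·5 + 40·4 + 9·2 + 31·2 + 16·2 = 437
Fatima: 33·2 + 40·3 + 9·4 + 31·5 + 16·1 = 393
Jonas: 33·1 + 40·1 + 9·1 + 31·1 + 16·5 = 193
Ingrid: 33·4 + 40·2 + 9·5 + 31·4 + 16·4 = 445
Sven has the highest Borda score (467).

Sven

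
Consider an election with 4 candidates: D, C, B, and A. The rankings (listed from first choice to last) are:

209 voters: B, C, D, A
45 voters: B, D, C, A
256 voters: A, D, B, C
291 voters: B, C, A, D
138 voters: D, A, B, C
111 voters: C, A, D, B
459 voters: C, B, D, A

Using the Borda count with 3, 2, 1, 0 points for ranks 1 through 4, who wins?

D: 209·1 + 45·2 + 256·2 + 291·0 + 138·3 + 111·1 + 459·1 = 1795
C: 209·2 + 45·1 + 256·0 + 291·2 + 138·0 + 111·3 + 459·3 = 2755
B: 209·3 + 45·3 + 256·1 + 291·3 + 138·1 + 111·0 + 459·2 = 2947
A: 209·0 + 45·0 + 256·3 + 291·1 + 138·2 + 111·2 + 459·0 = 1557
B has the highest Borda score (2947).

B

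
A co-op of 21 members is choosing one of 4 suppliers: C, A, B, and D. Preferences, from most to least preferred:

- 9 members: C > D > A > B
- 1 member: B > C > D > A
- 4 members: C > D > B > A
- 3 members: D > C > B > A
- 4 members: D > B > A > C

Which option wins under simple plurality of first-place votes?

First-place votes: C 13, A 0, B 1, D 7.
C has the most first-place votes.

C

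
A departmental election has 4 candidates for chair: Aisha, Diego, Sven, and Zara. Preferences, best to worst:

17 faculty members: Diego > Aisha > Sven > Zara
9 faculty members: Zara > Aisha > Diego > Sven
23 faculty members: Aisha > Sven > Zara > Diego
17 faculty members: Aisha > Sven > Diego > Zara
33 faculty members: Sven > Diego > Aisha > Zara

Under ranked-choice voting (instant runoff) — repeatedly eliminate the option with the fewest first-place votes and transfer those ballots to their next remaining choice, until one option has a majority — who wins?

Aisha

Round 1: Aisha 40, Diego 17, Sven 33, Zara 9. Eliminate Zara.
Round 2: Aisha 49, Diego 17, Sven 33. Eliminate Diego.
Round 3: Aisha 66, Sven 33. Aisha has a majority.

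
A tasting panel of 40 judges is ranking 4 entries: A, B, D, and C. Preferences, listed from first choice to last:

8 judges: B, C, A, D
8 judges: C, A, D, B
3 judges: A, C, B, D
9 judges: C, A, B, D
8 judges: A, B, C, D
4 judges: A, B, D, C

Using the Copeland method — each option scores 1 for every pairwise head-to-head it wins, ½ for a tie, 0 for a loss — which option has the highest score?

C

A: beats B and D; loses to C → score 2.
B: beats D; ties C; loses to A → score 1.5.
D: loses to A, B, and C → score 0.
C: beats A and D; ties B → score 2.5.
C has the best pairwise record.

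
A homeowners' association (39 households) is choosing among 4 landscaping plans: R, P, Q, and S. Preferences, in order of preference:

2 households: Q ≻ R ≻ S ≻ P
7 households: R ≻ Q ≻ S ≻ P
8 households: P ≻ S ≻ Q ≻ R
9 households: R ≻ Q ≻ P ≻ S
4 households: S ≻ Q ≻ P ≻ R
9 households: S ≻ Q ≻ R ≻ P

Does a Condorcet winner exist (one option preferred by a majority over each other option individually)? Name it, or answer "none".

S

S vs R: 21–18 for S.
S vs P: 22–17 for S.
S vs Q: 21–18 for S.
S beats every other option head-to-head.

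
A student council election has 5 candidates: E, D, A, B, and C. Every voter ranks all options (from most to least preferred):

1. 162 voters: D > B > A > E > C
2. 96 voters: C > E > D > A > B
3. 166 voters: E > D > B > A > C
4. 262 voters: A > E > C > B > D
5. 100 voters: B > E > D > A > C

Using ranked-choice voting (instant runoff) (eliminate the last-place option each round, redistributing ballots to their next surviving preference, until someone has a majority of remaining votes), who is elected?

A

Round 1: E 166, D 162, A 262, B 100, C 96. Eliminate C.
Round 2: E 262, D 162, A 262, B 100. Eliminate B.
Round 3: E 362, D 162, A 262. Eliminate D.
Round 4: E 362, A 424. A has a majority.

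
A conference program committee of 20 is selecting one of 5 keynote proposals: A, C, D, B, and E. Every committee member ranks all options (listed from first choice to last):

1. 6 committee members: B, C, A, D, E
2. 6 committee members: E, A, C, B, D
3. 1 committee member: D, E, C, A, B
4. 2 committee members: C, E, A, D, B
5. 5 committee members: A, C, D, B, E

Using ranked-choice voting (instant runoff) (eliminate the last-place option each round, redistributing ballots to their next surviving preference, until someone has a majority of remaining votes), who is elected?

B

Round 1: A 5, C 2, D 1, B 6, E 6. Eliminate D.
Round 2: A 5, C 2, B 6, E 7. Eliminate C.
Round 3: A 5, B 6, E 9. Eliminate A.
Round 4: B 11, E 9. B has a majority.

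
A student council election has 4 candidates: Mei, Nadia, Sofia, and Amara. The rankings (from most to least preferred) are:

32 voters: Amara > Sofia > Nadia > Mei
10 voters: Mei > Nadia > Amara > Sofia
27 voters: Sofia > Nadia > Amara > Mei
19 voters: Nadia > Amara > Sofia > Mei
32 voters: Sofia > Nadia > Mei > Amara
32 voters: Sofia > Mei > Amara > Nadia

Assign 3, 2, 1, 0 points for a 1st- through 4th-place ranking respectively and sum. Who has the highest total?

Sofia

Mei: 32·0 + 10·3 + 27·0 + 19·0 + 32·1 + 32·2 = 126
Nadia: 32·1 + 10·2 + 27·2 + 19·3 + 32·2 + 32·0 = 227
Sofia: 32·2 + 10·0 + 27·3 + 19·1 + 32·3 + 32·3 = 356
Amara: 32·3 + 10·1 + 27·1 + 19·2 + 32·0 + 32·1 = 203
Sofia has the highest Borda score (356).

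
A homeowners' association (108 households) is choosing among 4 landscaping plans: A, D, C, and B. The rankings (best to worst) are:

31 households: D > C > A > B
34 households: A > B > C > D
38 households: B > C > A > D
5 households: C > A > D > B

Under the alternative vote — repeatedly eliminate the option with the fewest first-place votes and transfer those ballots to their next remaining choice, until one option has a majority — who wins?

A

Round 1: A 34, D 31, C 5, B 38. Eliminate C.
Round 2: A 39, D 31, B 38. Eliminate D.
Round 3: A 70, B 38. A has a majority.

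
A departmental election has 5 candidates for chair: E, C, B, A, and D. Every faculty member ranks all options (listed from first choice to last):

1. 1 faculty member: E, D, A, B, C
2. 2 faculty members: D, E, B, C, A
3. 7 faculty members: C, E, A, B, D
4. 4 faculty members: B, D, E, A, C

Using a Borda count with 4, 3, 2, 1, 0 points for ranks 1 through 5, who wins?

E: 1·4 + 2·3 + 7·3 + 4·2 = 39
C: 1·0 + 2·1 + 7·4 + 4·0 = 30
B: 1·1 + 2·2 + 7·1 + 4·4 = 28
A: 1·2 + 2·0 + 7·2 + 4·1 = 20
D: 1·3 + 2·4 + 7·0 + 4·3 = 23
E has the highest Borda score (39).

E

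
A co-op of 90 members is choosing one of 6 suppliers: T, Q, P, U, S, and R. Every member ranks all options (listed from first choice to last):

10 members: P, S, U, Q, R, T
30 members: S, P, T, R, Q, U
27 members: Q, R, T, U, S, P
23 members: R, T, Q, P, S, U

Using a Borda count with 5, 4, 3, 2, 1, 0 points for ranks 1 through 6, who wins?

T: 10·0 + 30·3 + 27·3 + 23·4 = 263
Q: 10·2 + 30·1 + 27·5 + 23·3 = 254
P: 10·5 + 30·4 + 27·0 + 23·2 = 216
U: 10·3 + 30·0 + 27·2 + 23·0 = 84
S: 10·4 + 30·5 + 27·1 + 23·1 = 240
R: 10·1 + 30·2 + 27·4 + 23·5 = 293
R has the highest Borda score (293).

R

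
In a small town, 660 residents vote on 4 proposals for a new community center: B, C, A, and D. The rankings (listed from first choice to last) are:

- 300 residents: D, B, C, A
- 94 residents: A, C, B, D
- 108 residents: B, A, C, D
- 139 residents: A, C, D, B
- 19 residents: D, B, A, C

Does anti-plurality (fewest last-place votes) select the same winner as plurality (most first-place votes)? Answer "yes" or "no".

no

Anti-plurality — last-place votes: B 139, C 19, A 300, D 202. Winner: C.
Plurality — first-place votes: B 108, C 0, A 233, D 319. Winner: D.
The two methods disagree.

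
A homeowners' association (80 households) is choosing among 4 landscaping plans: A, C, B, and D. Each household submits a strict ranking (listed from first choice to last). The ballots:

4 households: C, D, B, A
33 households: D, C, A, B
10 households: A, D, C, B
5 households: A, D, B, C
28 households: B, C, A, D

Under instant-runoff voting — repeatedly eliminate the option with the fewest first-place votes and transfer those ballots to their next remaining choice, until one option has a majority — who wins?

D

Round 1: A 15, C 4, B 28, D 33. Eliminate C.
Round 2: A 15, B 28, D 37. Eliminate A.
Round 3: B 28, D 52. D has a majority.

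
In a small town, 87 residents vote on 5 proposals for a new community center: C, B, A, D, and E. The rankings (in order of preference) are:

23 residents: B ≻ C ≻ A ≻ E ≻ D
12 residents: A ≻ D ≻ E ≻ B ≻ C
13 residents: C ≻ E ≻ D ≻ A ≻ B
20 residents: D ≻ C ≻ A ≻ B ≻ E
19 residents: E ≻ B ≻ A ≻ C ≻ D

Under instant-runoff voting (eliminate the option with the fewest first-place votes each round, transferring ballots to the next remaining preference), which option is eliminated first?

Round 1: C 13, B 23, A 12, D 20, E 19. Eliminate A.

A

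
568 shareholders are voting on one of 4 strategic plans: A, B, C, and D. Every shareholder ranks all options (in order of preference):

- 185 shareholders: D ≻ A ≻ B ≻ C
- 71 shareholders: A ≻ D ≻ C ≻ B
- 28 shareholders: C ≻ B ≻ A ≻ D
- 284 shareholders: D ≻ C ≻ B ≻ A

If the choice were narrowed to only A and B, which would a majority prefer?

B

Voters preferring A to B: 256; preferring B to A: 312.
B wins the head-to-head.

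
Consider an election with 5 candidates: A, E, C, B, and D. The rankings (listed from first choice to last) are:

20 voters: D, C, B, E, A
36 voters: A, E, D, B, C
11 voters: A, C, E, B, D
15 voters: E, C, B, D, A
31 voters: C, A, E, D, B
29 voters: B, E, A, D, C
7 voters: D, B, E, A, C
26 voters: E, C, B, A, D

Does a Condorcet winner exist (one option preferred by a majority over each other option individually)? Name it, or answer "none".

E

E vs A: 97–78 for E.
E vs C: 113–62 for E.
E vs B: 119–56 for E.
E vs D: 148–27 for E.
E beats every other option head-to-head.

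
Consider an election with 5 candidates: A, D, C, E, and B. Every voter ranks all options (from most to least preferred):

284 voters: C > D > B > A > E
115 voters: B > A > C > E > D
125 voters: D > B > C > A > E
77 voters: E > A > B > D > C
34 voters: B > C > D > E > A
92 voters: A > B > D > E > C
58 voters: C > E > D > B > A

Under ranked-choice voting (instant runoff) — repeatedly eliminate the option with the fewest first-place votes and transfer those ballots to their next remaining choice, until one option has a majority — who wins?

B

Round 1: A 92, D 125, C 342, E 77, B 149. Eliminate E.
Round 2: A 169, D 125, C 342, B 149. Eliminate D.
Round 3: A 169, C 342, B 274. Eliminate A.
Round 4: C 342, B 443. B has a majority.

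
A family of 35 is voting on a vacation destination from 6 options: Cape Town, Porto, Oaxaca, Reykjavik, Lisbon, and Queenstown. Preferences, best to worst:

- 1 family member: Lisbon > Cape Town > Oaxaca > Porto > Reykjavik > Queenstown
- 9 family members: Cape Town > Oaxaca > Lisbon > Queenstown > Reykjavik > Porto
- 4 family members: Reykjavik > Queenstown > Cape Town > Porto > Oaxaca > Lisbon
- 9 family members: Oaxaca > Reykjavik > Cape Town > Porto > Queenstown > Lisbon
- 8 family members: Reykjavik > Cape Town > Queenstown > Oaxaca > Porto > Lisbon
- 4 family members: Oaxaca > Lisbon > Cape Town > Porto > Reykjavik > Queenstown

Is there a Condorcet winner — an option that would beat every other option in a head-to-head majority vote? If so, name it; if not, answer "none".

Checking pairwise contests:
Reykjavik beats Cape Town 21–14.
Cape Town beats Porto 35–0.
Cape Town beats Oaxaca 22–13.
Oaxaca beats Reykjavik 23–12.
Cape Town beats Lisbon 30–5.
Cape Town beats Queenstown 31–4.
Every option loses at least one head-to-head, so there is no Condorcet winner.

none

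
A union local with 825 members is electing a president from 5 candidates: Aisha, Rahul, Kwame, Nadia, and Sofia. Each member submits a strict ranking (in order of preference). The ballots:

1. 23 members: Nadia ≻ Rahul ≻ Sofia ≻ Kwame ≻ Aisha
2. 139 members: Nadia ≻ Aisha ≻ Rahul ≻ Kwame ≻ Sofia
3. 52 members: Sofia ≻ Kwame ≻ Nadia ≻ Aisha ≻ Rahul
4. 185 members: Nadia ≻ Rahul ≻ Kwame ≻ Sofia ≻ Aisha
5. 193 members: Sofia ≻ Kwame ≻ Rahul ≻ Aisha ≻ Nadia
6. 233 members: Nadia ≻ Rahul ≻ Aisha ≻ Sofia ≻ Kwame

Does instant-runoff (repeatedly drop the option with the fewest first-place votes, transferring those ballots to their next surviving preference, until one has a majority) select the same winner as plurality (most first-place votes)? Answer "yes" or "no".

Instant-runoff — R1 Aisha 0, Rahul 0, Kwame 0, Nadia 580, Sofia 245 (Nadia winner). Winner: Nadia.
Plurality — first-place votes: Aisha 0, Rahul 0, Kwame 0, Nadia 580, Sofia 245. Winner: Nadia.
The two methods agree.

yes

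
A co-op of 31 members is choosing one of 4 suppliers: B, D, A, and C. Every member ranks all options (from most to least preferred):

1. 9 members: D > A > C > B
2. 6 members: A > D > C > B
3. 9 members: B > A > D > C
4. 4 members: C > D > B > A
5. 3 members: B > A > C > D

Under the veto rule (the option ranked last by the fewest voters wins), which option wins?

Last-place votes: B 15, D 3, A 4, C 9.
D is ranked last by the fewest voters, so D wins.

D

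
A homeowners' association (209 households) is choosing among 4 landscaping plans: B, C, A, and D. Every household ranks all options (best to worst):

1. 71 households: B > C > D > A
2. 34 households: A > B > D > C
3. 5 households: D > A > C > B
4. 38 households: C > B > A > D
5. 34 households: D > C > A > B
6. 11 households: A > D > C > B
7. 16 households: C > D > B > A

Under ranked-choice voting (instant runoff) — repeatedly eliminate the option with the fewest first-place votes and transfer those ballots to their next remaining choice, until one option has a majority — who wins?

Round 1: B 71, C 54, A 45, D 39. Eliminate D.
Round 2: B 71, C 88, A 50. Eliminate A.
Round 3: B 105, C 104. B has a majority.

B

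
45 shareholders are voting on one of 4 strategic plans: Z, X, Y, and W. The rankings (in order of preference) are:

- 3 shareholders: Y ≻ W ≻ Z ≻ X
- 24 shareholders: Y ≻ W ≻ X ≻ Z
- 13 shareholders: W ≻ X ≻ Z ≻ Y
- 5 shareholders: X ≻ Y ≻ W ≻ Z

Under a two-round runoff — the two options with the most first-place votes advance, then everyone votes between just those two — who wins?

Round 1 first-place votes: Z 0, X 5, Y 27, W 13.
Y and W advance.
Runoff: Y is preferred to W by 32 voters; W by 13.
Y wins the runoff.

Y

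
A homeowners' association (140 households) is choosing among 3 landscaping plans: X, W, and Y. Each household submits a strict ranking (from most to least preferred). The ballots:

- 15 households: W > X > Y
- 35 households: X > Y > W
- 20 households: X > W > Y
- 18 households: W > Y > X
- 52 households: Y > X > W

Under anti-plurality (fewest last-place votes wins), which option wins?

Last-place votes: X 18, W 87, Y 35.
X is ranked last by the fewest voters, so X wins.

X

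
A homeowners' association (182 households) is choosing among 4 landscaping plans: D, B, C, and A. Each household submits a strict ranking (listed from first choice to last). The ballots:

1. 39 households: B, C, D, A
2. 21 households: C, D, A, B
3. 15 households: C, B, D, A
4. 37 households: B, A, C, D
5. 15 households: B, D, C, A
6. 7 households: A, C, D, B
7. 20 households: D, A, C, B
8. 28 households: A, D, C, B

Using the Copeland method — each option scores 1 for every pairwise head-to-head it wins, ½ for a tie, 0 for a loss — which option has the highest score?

B

D: beats A; loses to B and C → score 1.
B: beats D and A; ties C → score 2.5.
C: beats D; ties B; loses to A → score 1.5.
A: beats C; loses to D and B → score 1.
B has the best pairwise record.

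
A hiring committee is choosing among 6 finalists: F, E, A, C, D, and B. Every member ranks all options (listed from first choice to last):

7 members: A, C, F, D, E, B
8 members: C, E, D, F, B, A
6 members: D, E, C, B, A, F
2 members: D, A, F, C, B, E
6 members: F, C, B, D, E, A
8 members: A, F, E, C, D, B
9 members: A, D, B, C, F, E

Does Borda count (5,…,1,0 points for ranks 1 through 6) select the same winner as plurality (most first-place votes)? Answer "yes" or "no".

no

Borda — scores: F 114, E 93, A 134, C 148, D 134, B 67. Winner: C.
Plurality — first-place votes: F 6, E 0, A 24, C 8, D 8, B 0. Winner: A.
The two methods disagree.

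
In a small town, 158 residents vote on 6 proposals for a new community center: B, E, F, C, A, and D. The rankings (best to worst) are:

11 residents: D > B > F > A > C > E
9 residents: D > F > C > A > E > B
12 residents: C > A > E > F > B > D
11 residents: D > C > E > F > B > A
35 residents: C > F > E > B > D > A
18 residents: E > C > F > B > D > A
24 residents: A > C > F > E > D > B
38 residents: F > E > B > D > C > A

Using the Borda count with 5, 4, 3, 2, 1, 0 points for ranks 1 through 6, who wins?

B: 11·4 + 9·0 + 12·1 + 11·1 + 35·2 + 18·2 + 24·0 + 38·3 = 287
E: 11·0 + 9·1 + 12·3 + 11·3 + 35·3 + 18·5 + 24·2 + 38·4 = 473
F: 11·3 + 9·4 + 12·2 + 11·2 + 35·4 + 18·3 + 24·3 + 38·5 = 571
C: 11·1 + 9·3 + 12·5 + 11·4 + 35·5 + 18·4 + 24·4 + 38·1 = 523
A: 11·2 + 9·2 + 12·4 + 11·0 + 35·0 + 18·0 + 24·5 + 38·0 = 208
D: 11·5 + 9·5 + 12·0 + 11·5 + 35·1 + 18·1 + 24·1 + 38·2 = 308
F has the highest Borda score (571).

F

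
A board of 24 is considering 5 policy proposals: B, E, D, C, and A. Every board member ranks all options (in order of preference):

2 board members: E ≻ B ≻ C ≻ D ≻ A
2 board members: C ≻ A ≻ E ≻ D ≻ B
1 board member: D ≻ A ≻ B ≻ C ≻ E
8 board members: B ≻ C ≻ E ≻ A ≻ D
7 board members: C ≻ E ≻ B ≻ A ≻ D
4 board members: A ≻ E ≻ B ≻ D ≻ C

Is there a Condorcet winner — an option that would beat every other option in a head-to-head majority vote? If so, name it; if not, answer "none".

Checking pairwise contests:
E beats B 15–9.
C beats E 18–6.
B beats D 21–3.
B beats C 15–9.
B beats A 17–7.
Every option loses at least one head-to-head, so there is no Condorcet winner.

none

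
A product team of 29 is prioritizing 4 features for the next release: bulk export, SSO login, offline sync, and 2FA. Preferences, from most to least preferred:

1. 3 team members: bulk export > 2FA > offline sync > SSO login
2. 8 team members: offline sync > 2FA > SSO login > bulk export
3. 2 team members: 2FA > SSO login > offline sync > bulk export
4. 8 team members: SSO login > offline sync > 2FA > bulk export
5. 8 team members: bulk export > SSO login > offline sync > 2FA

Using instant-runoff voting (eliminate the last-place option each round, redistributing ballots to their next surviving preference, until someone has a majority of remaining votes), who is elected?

SSO login

Round 1: bulk export 11, SSO login 8, offline sync 8, 2FA 2. Eliminate 2FA.
Round 2: bulk export 11, SSO login 10, offline sync 8. Eliminate offline sync.
Round 3: bulk export 11, SSO login 18. SSO login has a majority.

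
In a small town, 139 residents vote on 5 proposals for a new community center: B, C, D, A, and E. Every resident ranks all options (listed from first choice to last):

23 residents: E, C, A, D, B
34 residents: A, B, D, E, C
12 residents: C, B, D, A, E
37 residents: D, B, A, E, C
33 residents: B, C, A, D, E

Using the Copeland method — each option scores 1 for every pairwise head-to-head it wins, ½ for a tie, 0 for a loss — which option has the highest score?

B: beats C, D, A, and E → score 4.
C: loses to B, D, A, and E → score 0.
D: beats C and E; loses to B and A → score 2.
A: beats C, D, and E; loses to B → score 3.
E: beats C; loses to B, D, and A → score 1.
B has the best pairwise record.

B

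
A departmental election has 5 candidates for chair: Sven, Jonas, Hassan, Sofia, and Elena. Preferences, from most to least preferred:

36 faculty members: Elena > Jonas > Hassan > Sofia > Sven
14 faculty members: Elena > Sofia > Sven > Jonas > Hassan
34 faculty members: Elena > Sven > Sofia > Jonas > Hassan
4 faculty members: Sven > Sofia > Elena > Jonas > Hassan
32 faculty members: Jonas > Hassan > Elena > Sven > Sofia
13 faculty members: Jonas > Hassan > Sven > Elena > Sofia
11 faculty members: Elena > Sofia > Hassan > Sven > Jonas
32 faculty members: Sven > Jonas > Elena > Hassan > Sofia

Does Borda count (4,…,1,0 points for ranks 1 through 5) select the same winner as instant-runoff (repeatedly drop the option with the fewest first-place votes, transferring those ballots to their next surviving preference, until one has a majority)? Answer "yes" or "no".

yes

Borda — scores: Sven 343, Jonas 436, Hassan 261, Sofia 191, Elena 529. Winner: Elena.
Instant-runoff — R1 Sven 36, Jonas 45, Hassan 0, Sofia 0, Elena 95 (Elena winner). Winner: Elena.
The two methods agree.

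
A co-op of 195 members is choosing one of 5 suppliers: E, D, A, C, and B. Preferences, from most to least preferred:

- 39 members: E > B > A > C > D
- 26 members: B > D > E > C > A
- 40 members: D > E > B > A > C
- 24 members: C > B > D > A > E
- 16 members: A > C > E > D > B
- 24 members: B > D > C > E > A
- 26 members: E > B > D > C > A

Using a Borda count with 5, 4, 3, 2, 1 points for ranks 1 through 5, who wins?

B

E: 39·5 + 26·3 + 40·4 + 24·1 + 16·3 + 24·2 + 26·5 = 683
D: 39·1 + 26·4 + 40·5 + 24·3 + 16·2 + 24·4 + 26·3 = 621
A: 39·3 + 26·1 + 40·2 + 24·2 + 16·5 + 24·1 + 26·1 = 401
C: 39·2 + 26·2 + 40·1 + 24·5 + 16·4 + 24·3 + 26·2 = 478
B: 39·4 + 26·5 + 40·3 + 24·4 + 16·1 + 24·5 + 26·4 = 742
B has the highest Borda score (742).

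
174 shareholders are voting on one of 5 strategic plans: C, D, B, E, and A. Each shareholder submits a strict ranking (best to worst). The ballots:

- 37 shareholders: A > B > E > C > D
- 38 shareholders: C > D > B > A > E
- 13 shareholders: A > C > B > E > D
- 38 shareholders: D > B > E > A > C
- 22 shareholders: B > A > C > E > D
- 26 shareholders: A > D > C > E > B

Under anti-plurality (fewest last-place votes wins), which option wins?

Last-place votes: C 38, D 72, B 26, E 38, A 0.
A is ranked last by the fewest voters, so A wins.

A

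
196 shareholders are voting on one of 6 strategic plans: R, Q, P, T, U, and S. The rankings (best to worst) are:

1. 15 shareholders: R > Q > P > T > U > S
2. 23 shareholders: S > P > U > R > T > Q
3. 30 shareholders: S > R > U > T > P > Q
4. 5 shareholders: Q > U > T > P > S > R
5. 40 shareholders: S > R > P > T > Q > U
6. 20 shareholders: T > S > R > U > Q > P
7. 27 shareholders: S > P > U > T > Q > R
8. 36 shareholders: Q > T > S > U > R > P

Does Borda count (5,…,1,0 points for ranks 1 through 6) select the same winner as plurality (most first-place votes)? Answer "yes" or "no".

Borda — scores: R 497, Q 352, P 405, T 506, U 387, S 793. Winner: S.
Plurality — first-place votes: R 15, Q 41, P 0, T 20, U 0, S 120. Winner: S.
The two methods agree.

yes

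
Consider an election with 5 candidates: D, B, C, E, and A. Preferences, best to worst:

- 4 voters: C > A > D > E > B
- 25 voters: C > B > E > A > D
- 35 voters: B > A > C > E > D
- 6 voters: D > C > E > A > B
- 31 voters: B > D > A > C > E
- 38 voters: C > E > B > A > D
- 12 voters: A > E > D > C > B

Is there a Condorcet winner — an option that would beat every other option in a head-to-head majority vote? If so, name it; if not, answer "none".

none

Checking pairwise contests:
B beats D 129–22.
C beats B 85–66.
A beats C 78–73.
B beats E 91–60.
B beats A 129–22.
Every option loses at least one head-to-head, so there is no Condorcet winner.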